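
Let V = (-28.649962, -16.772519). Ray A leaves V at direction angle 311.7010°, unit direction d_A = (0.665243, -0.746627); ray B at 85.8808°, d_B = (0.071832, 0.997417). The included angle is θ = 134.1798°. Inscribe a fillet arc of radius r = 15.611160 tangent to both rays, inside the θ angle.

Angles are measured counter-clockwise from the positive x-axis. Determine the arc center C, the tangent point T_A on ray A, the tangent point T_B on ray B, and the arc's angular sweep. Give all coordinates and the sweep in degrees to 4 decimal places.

center=(-12.6052,-11.3133) T_A=(-24.2609,-21.6985) T_B=(-28.1760,-10.1919) sweep=45.8202

bisector direction at 18.7909° = (0.946700,0.322115)
center distance |VC| = r/sin(θ/2) = 15.611160/sin(67.0899°) = 16.948079
C = V + |VC|·bis = (-12.6052,-11.3133)
T_A = V + ((C−V)·d_A)·d_A = V + 6.5977·d_A = (-24.2609,-21.6985)
T_B = V + ((C−V)·d_B)·d_B = V + 6.5977·d_B = (-28.1760,-10.1919)
sweep = 180° − θ = 45.8202°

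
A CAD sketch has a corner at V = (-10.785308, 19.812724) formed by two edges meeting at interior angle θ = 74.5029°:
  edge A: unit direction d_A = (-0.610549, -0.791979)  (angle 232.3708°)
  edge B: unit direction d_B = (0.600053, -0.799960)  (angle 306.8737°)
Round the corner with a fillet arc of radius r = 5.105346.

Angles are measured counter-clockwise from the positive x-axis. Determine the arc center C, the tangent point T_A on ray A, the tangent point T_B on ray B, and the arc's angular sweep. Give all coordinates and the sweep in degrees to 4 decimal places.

center=(-10.8409,11.3787) T_A=(-14.8842,14.4958) T_B=(-6.7568,14.4422) sweep=105.4971

bisector direction at 269.6223° = (-0.006593,-0.999978)
center distance |VC| = r/sin(θ/2) = 5.105346/sin(37.2514°) = 8.434209
C = V + |VC|·bis = (-10.8409,11.3787)
T_A = V + ((C−V)·d_A)·d_A = V + 6.7135·d_A = (-14.8842,14.4958)
T_B = V + ((C−V)·d_B)·d_B = V + 6.7135·d_B = (-6.7568,14.4422)
sweep = 180° − θ = 105.4971°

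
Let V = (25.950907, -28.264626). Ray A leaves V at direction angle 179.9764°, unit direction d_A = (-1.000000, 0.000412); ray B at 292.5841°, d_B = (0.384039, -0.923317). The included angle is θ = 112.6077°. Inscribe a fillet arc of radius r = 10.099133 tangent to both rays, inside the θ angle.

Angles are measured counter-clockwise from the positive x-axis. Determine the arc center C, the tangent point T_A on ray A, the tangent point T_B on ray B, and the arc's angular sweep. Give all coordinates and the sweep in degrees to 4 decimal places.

bisector direction at 236.2803° = (-0.555131,-0.831763)
center distance |VC| = r/sin(θ/2) = 10.099133/sin(56.3038°) = 12.138506
C = V + |VC|·bis = (19.2124,-38.3610)
T_A = V + ((C−V)·d_A)·d_A = V + 6.7343·d_A = (19.2166,-28.2619)
T_B = V + ((C−V)·d_B)·d_B = V + 6.7343·d_B = (28.5371,-34.4825)
sweep = 180° − θ = 67.3923°

center=(19.2124,-38.3610) T_A=(19.2166,-28.2619) T_B=(28.5371,-34.4825) sweep=67.3923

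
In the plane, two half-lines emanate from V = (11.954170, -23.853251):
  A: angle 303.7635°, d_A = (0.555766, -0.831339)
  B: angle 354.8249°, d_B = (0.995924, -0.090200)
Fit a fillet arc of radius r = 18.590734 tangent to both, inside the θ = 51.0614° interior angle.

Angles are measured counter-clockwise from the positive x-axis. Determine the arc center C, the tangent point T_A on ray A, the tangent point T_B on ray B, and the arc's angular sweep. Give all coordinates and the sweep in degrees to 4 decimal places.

bisector direction at 329.2942° = (0.859801,-0.510630)
center distance |VC| = r/sin(θ/2) = 18.590734/sin(25.5307°) = 43.134489
C = V + |VC|·bis = (49.0412,-45.8790)
T_A = V + ((C−V)·d_A)·d_A = V + 38.9226·d_A = (33.5860,-56.2111)
T_B = V + ((C−V)·d_B)·d_B = V + 38.9226·d_B = (50.7181,-27.3641)
sweep = 180° − θ = 128.9386°

center=(49.0412,-45.8790) T_A=(33.5860,-56.2111) T_B=(50.7181,-27.3641) sweep=128.9386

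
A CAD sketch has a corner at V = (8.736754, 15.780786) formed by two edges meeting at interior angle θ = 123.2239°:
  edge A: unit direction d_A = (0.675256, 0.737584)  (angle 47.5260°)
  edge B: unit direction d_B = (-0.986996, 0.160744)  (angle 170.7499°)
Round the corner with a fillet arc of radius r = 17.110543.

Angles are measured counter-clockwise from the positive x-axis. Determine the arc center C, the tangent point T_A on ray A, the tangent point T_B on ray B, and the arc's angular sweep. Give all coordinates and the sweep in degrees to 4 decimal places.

center=(2.3604,34.1552) T_A=(14.9809,22.6012) T_B=(-0.3900,17.2672) sweep=56.7761

bisector direction at 109.1380° = (-0.327844,0.944732)
center distance |VC| = r/sin(θ/2) = 17.110543/sin(61.6120°) = 19.449374
C = V + |VC|·bis = (2.3604,34.1552)
T_A = V + ((C−V)·d_A)·d_A = V + 9.2470·d_A = (14.9809,22.6012)
T_B = V + ((C−V)·d_B)·d_B = V + 9.2470·d_B = (-0.3900,17.2672)
sweep = 180° − θ = 56.7761°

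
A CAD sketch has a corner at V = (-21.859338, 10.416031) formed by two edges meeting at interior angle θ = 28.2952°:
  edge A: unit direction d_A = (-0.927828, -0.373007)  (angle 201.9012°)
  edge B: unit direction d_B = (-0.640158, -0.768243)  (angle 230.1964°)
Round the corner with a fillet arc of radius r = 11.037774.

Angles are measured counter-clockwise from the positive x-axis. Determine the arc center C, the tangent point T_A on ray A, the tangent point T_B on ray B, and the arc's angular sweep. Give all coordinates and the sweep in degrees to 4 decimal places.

center=(-58.3711,-16.1588) T_A=(-62.4882,-5.9177) T_B=(-49.8914,-23.2247) sweep=151.7048

bisector direction at 216.0488° = (-0.808516,-0.588474)
center distance |VC| = r/sin(θ/2) = 11.037774/sin(14.1476°) = 45.158921
C = V + |VC|·bis = (-58.3711,-16.1588)
T_A = V + ((C−V)·d_A)·d_A = V + 43.7892·d_A = (-62.4882,-5.9177)
T_B = V + ((C−V)·d_B)·d_B = V + 43.7892·d_B = (-49.8914,-23.2247)
sweep = 180° − θ = 151.7048°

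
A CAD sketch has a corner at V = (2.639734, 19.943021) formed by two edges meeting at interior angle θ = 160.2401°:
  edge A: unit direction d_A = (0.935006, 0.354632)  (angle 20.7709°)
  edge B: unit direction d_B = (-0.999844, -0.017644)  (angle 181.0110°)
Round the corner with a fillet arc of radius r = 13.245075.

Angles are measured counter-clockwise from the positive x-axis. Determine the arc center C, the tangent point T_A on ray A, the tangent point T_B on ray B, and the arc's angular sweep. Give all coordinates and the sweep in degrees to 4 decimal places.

bisector direction at 100.8910° = (-0.188940,0.981989)
center distance |VC| = r/sin(θ/2) = 13.245075/sin(80.1201°) = 13.444464
C = V + |VC|·bis = (0.0995,33.1453)
T_A = V + ((C−V)·d_A)·d_A = V + 2.3069·d_A = (4.7967,20.7611)
T_B = V + ((C−V)·d_B)·d_B = V + 2.3069·d_B = (0.3332,19.9023)
sweep = 180° − θ = 19.7599°

center=(0.0995,33.1453) T_A=(4.7967,20.7611) T_B=(0.3332,19.9023) sweep=19.7599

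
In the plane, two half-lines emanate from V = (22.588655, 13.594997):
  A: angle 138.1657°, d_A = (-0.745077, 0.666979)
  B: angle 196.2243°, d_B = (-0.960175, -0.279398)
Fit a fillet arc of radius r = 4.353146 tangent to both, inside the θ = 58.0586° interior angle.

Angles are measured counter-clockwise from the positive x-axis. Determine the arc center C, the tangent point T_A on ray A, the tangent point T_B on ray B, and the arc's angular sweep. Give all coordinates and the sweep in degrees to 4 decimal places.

bisector direction at 167.1950° = (-0.975130,0.221634)
center distance |VC| = r/sin(θ/2) = 4.353146/sin(29.0293°) = 8.970808
C = V + |VC|·bis = (13.8410,15.5832)
T_A = V + ((C−V)·d_A)·d_A = V + 7.8438·d_A = (16.7444,18.8267)
T_B = V + ((C−V)·d_B)·d_B = V + 7.8438·d_B = (15.0572,11.4034)
sweep = 180° − θ = 121.9414°

center=(13.8410,15.5832) T_A=(16.7444,18.8267) T_B=(15.0572,11.4034) sweep=121.9414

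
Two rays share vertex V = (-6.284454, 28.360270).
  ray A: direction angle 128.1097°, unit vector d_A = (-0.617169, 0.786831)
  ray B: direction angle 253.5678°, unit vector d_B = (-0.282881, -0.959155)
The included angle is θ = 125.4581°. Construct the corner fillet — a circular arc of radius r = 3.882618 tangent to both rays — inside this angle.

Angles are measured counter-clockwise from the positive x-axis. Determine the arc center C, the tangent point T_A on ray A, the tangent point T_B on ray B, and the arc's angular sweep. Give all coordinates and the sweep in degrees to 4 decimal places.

center=(-10.5747,27.5389) T_A=(-7.5197,29.9351) T_B=(-6.8506,26.4405) sweep=54.5419

bisector direction at 190.8388° = (-0.982160,-0.188046)
center distance |VC| = r/sin(θ/2) = 3.882618/sin(62.7291°) = 4.368138
C = V + |VC|·bis = (-10.5747,27.5389)
T_A = V + ((C−V)·d_A)·d_A = V + 2.0015·d_A = (-7.5197,29.9351)
T_B = V + ((C−V)·d_B)·d_B = V + 2.0015·d_B = (-6.8506,26.4405)
sweep = 180° − θ = 54.5419°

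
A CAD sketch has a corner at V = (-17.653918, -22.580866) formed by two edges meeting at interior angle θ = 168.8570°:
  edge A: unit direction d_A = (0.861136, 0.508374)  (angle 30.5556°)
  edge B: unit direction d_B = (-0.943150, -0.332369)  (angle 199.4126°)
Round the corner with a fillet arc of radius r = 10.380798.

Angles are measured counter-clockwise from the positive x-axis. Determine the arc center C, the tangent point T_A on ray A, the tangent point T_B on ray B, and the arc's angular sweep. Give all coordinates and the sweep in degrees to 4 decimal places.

center=(-22.0592,-13.1268) T_A=(-16.7819,-22.0661) T_B=(-18.6090,-22.9174) sweep=11.1430

bisector direction at 114.9841° = (-0.422367,0.906425)
center distance |VC| = r/sin(θ/2) = 10.380798/sin(84.4285°) = 10.430072
C = V + |VC|·bis = (-22.0592,-13.1268)
T_A = V + ((C−V)·d_A)·d_A = V + 1.0126·d_A = (-16.7819,-22.0661)
T_B = V + ((C−V)·d_B)·d_B = V + 1.0126·d_B = (-18.6090,-22.9174)
sweep = 180° − θ = 11.1430°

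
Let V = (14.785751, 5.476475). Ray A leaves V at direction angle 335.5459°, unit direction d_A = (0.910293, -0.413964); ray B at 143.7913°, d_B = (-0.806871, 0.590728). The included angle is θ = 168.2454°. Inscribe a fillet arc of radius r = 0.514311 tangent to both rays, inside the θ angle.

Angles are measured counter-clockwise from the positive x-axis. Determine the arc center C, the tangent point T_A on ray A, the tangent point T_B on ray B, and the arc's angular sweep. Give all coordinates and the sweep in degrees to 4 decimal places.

center=(15.0469,5.9227) T_A=(14.8339,5.4546) T_B=(14.7430,5.5077) sweep=11.7546

bisector direction at 59.6686° = (0.505001,0.863119)
center distance |VC| = r/sin(θ/2) = 0.514311/sin(84.1227°) = 0.517029
C = V + |VC|·bis = (15.0469,5.9227)
T_A = V + ((C−V)·d_A)·d_A = V + 0.0529·d_A = (14.8339,5.4546)
T_B = V + ((C−V)·d_B)·d_B = V + 0.0529·d_B = (14.7430,5.5077)
sweep = 180° − θ = 11.7546°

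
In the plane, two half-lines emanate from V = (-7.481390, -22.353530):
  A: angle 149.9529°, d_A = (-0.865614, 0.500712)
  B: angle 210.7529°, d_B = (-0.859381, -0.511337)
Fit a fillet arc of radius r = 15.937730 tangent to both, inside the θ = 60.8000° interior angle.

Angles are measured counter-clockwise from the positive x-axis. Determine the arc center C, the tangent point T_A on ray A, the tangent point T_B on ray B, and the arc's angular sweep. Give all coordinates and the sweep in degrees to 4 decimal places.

bisector direction at 180.3529° = (-0.999981,-0.006159)
center distance |VC| = r/sin(θ/2) = 15.937730/sin(30.4000°) = 31.495389
C = V + |VC|·bis = (-38.9762,-22.5475)
T_A = V + ((C−V)·d_A)·d_A = V + 27.1652·d_A = (-30.9960,-8.7516)
T_B = V + ((C−V)·d_B)·d_B = V + 27.1652·d_B = (-30.8266,-36.2441)
sweep = 180° − θ = 119.2000°

center=(-38.9762,-22.5475) T_A=(-30.9960,-8.7516) T_B=(-30.8266,-36.2441) sweep=119.2000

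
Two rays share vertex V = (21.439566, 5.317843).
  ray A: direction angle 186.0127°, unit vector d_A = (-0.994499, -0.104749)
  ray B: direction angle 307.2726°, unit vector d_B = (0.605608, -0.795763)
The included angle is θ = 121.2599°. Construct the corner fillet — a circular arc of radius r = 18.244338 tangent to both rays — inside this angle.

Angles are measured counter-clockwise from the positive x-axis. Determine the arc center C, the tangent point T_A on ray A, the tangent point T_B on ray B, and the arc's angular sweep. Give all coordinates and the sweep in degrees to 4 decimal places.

bisector direction at 246.6426° = (-0.396465,-0.918050)
center distance |VC| = r/sin(θ/2) = 18.244338/sin(60.6300°) = 20.935123
C = V + |VC|·bis = (13.1395,-13.9016)
T_A = V + ((C−V)·d_A)·d_A = V + 10.2676·d_A = (11.2285,4.2423)
T_B = V + ((C−V)·d_B)·d_B = V + 10.2676·d_B = (27.6577,-2.8527)
sweep = 180° − θ = 58.7401°

center=(13.1395,-13.9016) T_A=(11.2285,4.2423) T_B=(27.6577,-2.8527) sweep=58.7401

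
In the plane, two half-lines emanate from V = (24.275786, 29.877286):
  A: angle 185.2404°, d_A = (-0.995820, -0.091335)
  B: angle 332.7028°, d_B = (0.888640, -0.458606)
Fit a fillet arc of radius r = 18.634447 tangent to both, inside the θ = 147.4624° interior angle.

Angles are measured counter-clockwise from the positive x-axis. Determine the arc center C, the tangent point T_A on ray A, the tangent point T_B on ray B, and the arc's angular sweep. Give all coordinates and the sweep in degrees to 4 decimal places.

center=(20.5624,10.8240) T_A=(18.8604,29.3806) T_B=(29.1083,27.3833) sweep=32.5376

bisector direction at 258.9716° = (-0.191296,-0.981532)
center distance |VC| = r/sin(θ/2) = 18.634447/sin(73.7312°) = 19.411732
C = V + |VC|·bis = (20.5624,10.8240)
T_A = V + ((C−V)·d_A)·d_A = V + 5.4381·d_A = (18.8604,29.3806)
T_B = V + ((C−V)·d_B)·d_B = V + 5.4381·d_B = (29.1083,27.3833)
sweep = 180° − θ = 32.5376°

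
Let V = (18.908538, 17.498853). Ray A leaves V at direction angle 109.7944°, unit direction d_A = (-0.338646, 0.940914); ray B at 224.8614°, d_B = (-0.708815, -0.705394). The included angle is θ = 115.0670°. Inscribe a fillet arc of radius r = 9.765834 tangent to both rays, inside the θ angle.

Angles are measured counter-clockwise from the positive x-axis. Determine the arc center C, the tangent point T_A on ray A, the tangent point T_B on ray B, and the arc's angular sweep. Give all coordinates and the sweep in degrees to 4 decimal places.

bisector direction at 167.3279° = (-0.975641,0.219371)
center distance |VC| = r/sin(θ/2) = 9.765834/sin(57.5335°) = 11.574933
C = V + |VC|·bis = (7.6156,20.0381)
T_A = V + ((C−V)·d_A)·d_A = V + 6.2135·d_A = (16.8044,23.3452)
T_B = V + ((C−V)·d_B)·d_B = V + 6.2135·d_B = (14.5043,13.1159)
sweep = 180° − θ = 64.9330°

center=(7.6156,20.0381) T_A=(16.8044,23.3452) T_B=(14.5043,13.1159) sweep=64.9330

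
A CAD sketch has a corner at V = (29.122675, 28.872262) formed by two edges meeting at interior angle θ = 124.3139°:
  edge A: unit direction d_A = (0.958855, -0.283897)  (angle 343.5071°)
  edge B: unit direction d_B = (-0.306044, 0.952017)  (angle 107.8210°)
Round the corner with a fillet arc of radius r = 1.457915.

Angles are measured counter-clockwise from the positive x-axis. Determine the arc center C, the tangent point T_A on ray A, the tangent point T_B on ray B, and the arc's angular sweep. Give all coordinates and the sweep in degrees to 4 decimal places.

bisector direction at 45.6640° = (0.698864,0.715254)
center distance |VC| = r/sin(θ/2) = 1.457915/sin(62.1570°) = 1.648796
C = V + |VC|·bis = (30.2750,30.0516)
T_A = V + ((C−V)·d_A)·d_A = V + 0.7701·d_A = (29.8611,28.6536)
T_B = V + ((C−V)·d_B)·d_B = V + 0.7701·d_B = (28.8870,29.6054)
sweep = 180° − θ = 55.6861°

center=(30.2750,30.0516) T_A=(29.8611,28.6536) T_B=(28.8870,29.6054) sweep=55.6861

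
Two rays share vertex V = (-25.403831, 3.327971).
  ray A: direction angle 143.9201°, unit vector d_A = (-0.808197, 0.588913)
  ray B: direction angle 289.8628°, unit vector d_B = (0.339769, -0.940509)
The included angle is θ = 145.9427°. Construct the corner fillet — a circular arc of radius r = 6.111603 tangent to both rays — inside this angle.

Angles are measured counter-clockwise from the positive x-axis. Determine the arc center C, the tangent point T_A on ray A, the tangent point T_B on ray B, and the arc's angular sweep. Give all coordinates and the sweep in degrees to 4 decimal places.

center=(-30.5159,-0.5091) T_A=(-26.9167,4.4303) T_B=(-24.7678,1.5675) sweep=34.0573

bisector direction at 216.8914° = (-0.799774,-0.600301)
center distance |VC| = r/sin(θ/2) = 6.111603/sin(72.9714°) = 6.391831
C = V + |VC|·bis = (-30.5159,-0.5091)
T_A = V + ((C−V)·d_A)·d_A = V + 1.8718·d_A = (-26.9167,4.4303)
T_B = V + ((C−V)·d_B)·d_B = V + 1.8718·d_B = (-24.7678,1.5675)
sweep = 180° − θ = 34.0573°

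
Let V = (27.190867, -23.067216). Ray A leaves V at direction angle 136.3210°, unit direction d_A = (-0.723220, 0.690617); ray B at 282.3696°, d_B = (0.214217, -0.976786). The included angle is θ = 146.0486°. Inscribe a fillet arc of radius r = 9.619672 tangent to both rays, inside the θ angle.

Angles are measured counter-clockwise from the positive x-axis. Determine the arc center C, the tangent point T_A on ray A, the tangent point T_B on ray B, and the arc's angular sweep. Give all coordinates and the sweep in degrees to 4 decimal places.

center=(18.4236,-27.9963) T_A=(25.0671,-21.0392) T_B=(27.8199,-25.9356) sweep=33.9514

bisector direction at 209.3453° = (-0.871682,-0.490072)
center distance |VC| = r/sin(θ/2) = 9.619672/sin(73.0243°) = 10.057908
C = V + |VC|·bis = (18.4236,-27.9963)
T_A = V + ((C−V)·d_A)·d_A = V + 2.9366·d_A = (25.0671,-21.0392)
T_B = V + ((C−V)·d_B)·d_B = V + 2.9366·d_B = (27.8199,-25.9356)
sweep = 180° − θ = 33.9514°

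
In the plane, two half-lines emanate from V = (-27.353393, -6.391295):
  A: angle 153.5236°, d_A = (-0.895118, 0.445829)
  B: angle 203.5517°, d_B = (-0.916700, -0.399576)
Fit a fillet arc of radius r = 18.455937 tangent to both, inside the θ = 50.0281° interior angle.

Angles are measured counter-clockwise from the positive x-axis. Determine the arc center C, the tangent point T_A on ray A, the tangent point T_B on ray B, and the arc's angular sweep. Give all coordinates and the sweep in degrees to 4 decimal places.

bisector direction at 178.5376° = (-0.999674,0.025520)
center distance |VC| = r/sin(θ/2) = 18.455937/sin(25.0141°) = 43.647516
C = V + |VC|·bis = (-70.9867,-5.2774)
T_A = V + ((C−V)·d_A)·d_A = V + 39.5536·d_A = (-62.7585,11.2428)
T_B = V + ((C−V)·d_B)·d_B = V + 39.5536·d_B = (-63.6121,-22.1960)
sweep = 180° − θ = 129.9719°

center=(-70.9867,-5.2774) T_A=(-62.7585,11.2428) T_B=(-63.6121,-22.1960) sweep=129.9719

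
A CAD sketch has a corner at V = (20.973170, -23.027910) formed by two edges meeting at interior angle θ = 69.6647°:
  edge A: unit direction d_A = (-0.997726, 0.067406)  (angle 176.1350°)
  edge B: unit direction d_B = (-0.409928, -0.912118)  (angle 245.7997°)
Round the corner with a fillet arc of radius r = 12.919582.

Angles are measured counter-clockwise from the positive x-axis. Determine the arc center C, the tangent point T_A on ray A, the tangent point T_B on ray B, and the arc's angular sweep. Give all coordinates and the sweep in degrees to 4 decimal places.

center=(1.5781,-34.6666) T_A=(2.4489,-21.7764) T_B=(13.3623,-39.9627) sweep=110.3353

bisector direction at 210.9673° = (-0.857461,-0.514550)
center distance |VC| = r/sin(θ/2) = 12.919582/sin(34.8323°) = 22.619222
C = V + |VC|·bis = (1.5781,-34.6666)
T_A = V + ((C−V)·d_A)·d_A = V + 18.5665·d_A = (2.4489,-21.7764)
T_B = V + ((C−V)·d_B)·d_B = V + 18.5665·d_B = (13.3623,-39.9627)
sweep = 180° − θ = 110.3353°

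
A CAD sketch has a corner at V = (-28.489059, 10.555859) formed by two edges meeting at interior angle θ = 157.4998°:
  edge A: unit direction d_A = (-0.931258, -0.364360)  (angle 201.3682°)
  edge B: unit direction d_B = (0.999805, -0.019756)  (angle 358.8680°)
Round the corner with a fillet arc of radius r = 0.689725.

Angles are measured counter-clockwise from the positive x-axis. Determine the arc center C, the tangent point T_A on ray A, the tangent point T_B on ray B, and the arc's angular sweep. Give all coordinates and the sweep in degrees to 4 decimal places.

bisector direction at 280.1181° = (0.175678,-0.984448)
center distance |VC| = r/sin(θ/2) = 0.689725/sin(78.7499°) = 0.703238
C = V + |VC|·bis = (-28.3655,9.8636)
T_A = V + ((C−V)·d_A)·d_A = V + 0.1372·d_A = (-28.6168,10.5059)
T_B = V + ((C−V)·d_B)·d_B = V + 0.1372·d_B = (-28.3519,10.5531)
sweep = 180° − θ = 22.5002°

center=(-28.3655,9.8636) T_A=(-28.6168,10.5059) T_B=(-28.3519,10.5531) sweep=22.5002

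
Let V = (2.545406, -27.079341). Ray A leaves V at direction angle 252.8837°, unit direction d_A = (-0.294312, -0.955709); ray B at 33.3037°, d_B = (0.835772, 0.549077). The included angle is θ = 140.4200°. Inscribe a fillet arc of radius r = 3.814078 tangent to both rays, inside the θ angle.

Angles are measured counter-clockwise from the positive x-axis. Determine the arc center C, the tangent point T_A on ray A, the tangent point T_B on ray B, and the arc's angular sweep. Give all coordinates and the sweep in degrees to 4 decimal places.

bisector direction at 323.0937° = (0.799619,-0.600508)
center distance |VC| = r/sin(θ/2) = 3.814078/sin(70.2100°) = 4.053477
C = V + |VC|·bis = (5.7866,-29.5135)
T_A = V + ((C−V)·d_A)·d_A = V + 1.3724·d_A = (2.1415,-28.3910)
T_B = V + ((C−V)·d_B)·d_B = V + 1.3724·d_B = (3.6924,-26.3258)
sweep = 180° − θ = 39.5800°

center=(5.7866,-29.5135) T_A=(2.1415,-28.3910) T_B=(3.6924,-26.3258) sweep=39.5800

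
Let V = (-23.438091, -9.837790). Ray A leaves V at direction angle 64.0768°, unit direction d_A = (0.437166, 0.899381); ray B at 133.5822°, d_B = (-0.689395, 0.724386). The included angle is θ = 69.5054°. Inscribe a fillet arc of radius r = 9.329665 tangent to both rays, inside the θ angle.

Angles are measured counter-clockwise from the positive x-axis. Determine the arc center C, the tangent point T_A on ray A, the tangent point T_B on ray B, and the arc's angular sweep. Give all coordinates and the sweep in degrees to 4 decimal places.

bisector direction at 98.8295° = (-0.153495,0.988149)
center distance |VC| = r/sin(θ/2) = 9.329665/sin(34.7527°) = 16.366815
C = V + |VC|·bis = (-25.9503,6.3351)
T_A = V + ((C−V)·d_A)·d_A = V + 13.4473·d_A = (-17.5594,2.2565)
T_B = V + ((C−V)·d_B)·d_B = V + 13.4473·d_B = (-32.7086,-0.0968)
sweep = 180° − θ = 110.4946°

center=(-25.9503,6.3351) T_A=(-17.5594,2.2565) T_B=(-32.7086,-0.0968) sweep=110.4946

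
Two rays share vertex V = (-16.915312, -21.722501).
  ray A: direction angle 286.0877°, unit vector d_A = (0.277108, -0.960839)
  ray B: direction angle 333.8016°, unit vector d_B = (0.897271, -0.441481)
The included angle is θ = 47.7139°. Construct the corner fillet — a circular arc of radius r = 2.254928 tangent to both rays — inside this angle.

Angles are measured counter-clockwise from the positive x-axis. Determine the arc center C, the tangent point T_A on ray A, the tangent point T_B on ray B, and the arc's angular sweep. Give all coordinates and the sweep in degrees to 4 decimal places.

bisector direction at 309.9446° = (0.642047,-0.766665)
center distance |VC| = r/sin(θ/2) = 2.254928/sin(23.8570°) = 5.575232
C = V + |VC|·bis = (-13.3357,-25.9968)
T_A = V + ((C−V)·d_A)·d_A = V + 5.0989·d_A = (-15.5024,-26.6217)
T_B = V + ((C−V)·d_B)·d_B = V + 5.0989·d_B = (-12.3402,-23.9736)
sweep = 180° − θ = 132.2861°

center=(-13.3357,-25.9968) T_A=(-15.5024,-26.6217) T_B=(-12.3402,-23.9736) sweep=132.2861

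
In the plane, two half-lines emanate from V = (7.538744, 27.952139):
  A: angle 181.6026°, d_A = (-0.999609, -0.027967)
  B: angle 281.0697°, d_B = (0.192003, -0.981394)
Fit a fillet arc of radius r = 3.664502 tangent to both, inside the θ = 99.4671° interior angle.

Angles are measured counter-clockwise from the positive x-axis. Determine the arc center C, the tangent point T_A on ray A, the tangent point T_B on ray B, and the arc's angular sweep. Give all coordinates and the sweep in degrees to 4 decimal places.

center=(4.5384,24.2023) T_A=(4.4359,27.8653) T_B=(8.1347,24.9059) sweep=80.5329

bisector direction at 231.3362° = (-0.624750,-0.780825)
center distance |VC| = r/sin(θ/2) = 3.664502/sin(49.7336°) = 4.802460
C = V + |VC|·bis = (4.5384,24.2023)
T_A = V + ((C−V)·d_A)·d_A = V + 3.1040·d_A = (4.4359,27.8653)
T_B = V + ((C−V)·d_B)·d_B = V + 3.1040·d_B = (8.1347,24.9059)
sweep = 180° − θ = 80.5329°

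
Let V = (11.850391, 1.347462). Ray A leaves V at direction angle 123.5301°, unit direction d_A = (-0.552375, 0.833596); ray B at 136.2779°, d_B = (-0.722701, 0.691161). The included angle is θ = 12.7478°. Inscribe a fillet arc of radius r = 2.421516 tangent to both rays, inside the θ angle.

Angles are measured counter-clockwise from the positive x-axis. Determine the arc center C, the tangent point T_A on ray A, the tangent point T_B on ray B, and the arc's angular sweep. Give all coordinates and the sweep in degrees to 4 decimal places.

center=(-2.1423,18.0801) T_A=(-0.1237,19.4177) T_B=(-3.8159,16.3301) sweep=167.2522

bisector direction at 129.9040° = (-0.641503,0.767120)
center distance |VC| = r/sin(θ/2) = 2.421516/sin(6.3739°) = 21.812270
C = V + |VC|·bis = (-2.1423,18.0801)
T_A = V + ((C−V)·d_A)·d_A = V + 21.6774·d_A = (-0.1237,19.4177)
T_B = V + ((C−V)·d_B)·d_B = V + 21.6774·d_B = (-3.8159,16.3301)
sweep = 180° − θ = 167.2522°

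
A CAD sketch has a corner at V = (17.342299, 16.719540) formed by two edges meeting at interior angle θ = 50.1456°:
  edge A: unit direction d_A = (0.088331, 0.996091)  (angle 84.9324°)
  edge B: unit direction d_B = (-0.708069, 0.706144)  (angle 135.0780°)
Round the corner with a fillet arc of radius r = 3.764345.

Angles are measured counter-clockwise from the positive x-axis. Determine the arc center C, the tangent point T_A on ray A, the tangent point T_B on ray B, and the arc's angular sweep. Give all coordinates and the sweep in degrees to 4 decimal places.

center=(14.3034,25.0666) T_A=(18.0530,24.7340) T_B=(11.6452,22.4011) sweep=129.8544

bisector direction at 110.0052° = (-0.342105,0.939662)
center distance |VC| = r/sin(θ/2) = 3.764345/sin(25.0728°) = 8.883002
C = V + |VC|·bis = (14.3034,25.0666)
T_A = V + ((C−V)·d_A)·d_A = V + 8.0460·d_A = (18.0530,24.7340)
T_B = V + ((C−V)·d_B)·d_B = V + 8.0460·d_B = (11.6452,22.4011)
sweep = 180° − θ = 129.8544°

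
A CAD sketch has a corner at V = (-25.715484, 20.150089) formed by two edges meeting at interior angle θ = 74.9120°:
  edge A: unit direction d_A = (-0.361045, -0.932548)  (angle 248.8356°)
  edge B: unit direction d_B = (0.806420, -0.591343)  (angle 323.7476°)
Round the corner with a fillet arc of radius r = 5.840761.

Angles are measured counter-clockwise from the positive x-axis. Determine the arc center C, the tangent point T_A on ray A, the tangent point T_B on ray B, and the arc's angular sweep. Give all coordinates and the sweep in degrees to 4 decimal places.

bisector direction at 286.2916° = (0.280526,-0.959846)
center distance |VC| = r/sin(θ/2) = 5.840761/sin(37.4560°) = 9.604114
C = V + |VC|·bis = (-23.0213,10.9316)
T_A = V + ((C−V)·d_A)·d_A = V + 7.6239·d_A = (-28.4681,13.0404)
T_B = V + ((C−V)·d_B)·d_B = V + 7.6239·d_B = (-19.5674,15.6417)
sweep = 180° − θ = 105.0880°

center=(-23.0213,10.9316) T_A=(-28.4681,13.0404) T_B=(-19.5674,15.6417) sweep=105.0880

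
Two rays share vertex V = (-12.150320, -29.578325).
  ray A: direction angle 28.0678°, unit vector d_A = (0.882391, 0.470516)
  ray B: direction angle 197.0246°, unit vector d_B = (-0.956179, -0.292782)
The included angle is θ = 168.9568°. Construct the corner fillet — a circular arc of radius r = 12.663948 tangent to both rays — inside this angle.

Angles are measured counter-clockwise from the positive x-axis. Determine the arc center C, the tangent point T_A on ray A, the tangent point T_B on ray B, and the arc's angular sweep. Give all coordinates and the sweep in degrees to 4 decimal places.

center=(-17.0287,-17.8278) T_A=(-11.0701,-29.0023) T_B=(-13.3209,-29.9368) sweep=11.0432

bisector direction at 112.5462° = (-0.383428,0.923571)
center distance |VC| = r/sin(θ/2) = 12.663948/sin(84.4784°) = 12.722983
C = V + |VC|·bis = (-17.0287,-17.8278)
T_A = V + ((C−V)·d_A)·d_A = V + 1.2242·d_A = (-11.0701,-29.0023)
T_B = V + ((C−V)·d_B)·d_B = V + 1.2242·d_B = (-13.3209,-29.9368)
sweep = 180° − θ = 11.0432°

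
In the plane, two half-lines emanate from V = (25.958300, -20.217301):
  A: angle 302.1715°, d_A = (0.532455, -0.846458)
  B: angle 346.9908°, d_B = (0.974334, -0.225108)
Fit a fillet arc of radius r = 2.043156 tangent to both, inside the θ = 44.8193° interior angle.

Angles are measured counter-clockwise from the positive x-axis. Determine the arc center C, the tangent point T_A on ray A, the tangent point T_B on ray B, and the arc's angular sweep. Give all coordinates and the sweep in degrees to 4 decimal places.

center=(30.3259,-23.3234) T_A=(28.5965,-24.4112) T_B=(30.7858,-21.3326) sweep=135.1807

bisector direction at 324.5812° = (0.814937,-0.579549)
center distance |VC| = r/sin(θ/2) = 2.043156/sin(22.4096°) = 5.359434
C = V + |VC|·bis = (30.3259,-23.3234)
T_A = V + ((C−V)·d_A)·d_A = V + 4.9547·d_A = (28.5965,-24.4112)
T_B = V + ((C−V)·d_B)·d_B = V + 4.9547·d_B = (30.7858,-21.3326)
sweep = 180° − θ = 135.1807°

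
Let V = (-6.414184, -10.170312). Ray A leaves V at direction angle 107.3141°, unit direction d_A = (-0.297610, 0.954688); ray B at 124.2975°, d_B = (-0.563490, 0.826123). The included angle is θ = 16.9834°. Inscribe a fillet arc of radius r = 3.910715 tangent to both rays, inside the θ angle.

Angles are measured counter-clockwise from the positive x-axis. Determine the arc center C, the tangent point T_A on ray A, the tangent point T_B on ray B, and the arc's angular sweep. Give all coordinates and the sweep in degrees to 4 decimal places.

bisector direction at 115.8058° = (-0.435322,0.900275)
center distance |VC| = r/sin(θ/2) = 3.910715/sin(8.4917°) = 26.483492
C = V + |VC|·bis = (-17.9430,13.6721)
T_A = V + ((C−V)·d_A)·d_A = V + 26.1932·d_A = (-14.2095,14.8360)
T_B = V + ((C−V)·d_B)·d_B = V + 26.1932·d_B = (-21.1738,11.4685)
sweep = 180° − θ = 163.0166°

center=(-17.9430,13.6721) T_A=(-14.2095,14.8360) T_B=(-21.1738,11.4685) sweep=163.0166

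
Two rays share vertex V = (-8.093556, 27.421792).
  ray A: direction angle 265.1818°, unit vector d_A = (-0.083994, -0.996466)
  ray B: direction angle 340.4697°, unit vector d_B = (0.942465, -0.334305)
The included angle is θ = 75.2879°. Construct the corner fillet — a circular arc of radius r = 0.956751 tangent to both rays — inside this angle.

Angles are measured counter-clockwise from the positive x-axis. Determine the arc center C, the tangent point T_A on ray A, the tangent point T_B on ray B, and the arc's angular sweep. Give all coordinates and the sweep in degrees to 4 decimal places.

center=(-7.2444,26.1054) T_A=(-8.1977,26.1858) T_B=(-6.9245,27.0071) sweep=104.7121

bisector direction at 302.8258° = (0.542086,-0.840323)
center distance |VC| = r/sin(θ/2) = 0.956751/sin(37.6439°) = 1.566511
C = V + |VC|·bis = (-7.2444,26.1054)
T_A = V + ((C−V)·d_A)·d_A = V + 1.2404·d_A = (-8.1977,26.1858)
T_B = V + ((C−V)·d_B)·d_B = V + 1.2404·d_B = (-6.9245,27.0071)
sweep = 180° − θ = 104.7121°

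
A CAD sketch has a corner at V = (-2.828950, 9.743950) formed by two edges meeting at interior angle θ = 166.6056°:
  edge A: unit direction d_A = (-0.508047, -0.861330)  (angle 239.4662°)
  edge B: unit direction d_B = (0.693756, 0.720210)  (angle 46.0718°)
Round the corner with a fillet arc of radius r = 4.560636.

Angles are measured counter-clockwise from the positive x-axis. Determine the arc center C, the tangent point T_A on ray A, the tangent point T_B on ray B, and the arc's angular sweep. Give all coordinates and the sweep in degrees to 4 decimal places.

center=(0.8272,6.9657) T_A=(-3.1010,9.2827) T_B=(-2.4574,10.1296) sweep=13.3944

bisector direction at 322.7690° = (0.796203,-0.605030)
center distance |VC| = r/sin(θ/2) = 4.560636/sin(83.3028°) = 4.591970
C = V + |VC|·bis = (0.8272,6.9657)
T_A = V + ((C−V)·d_A)·d_A = V + 0.5355·d_A = (-3.1010,9.2827)
T_B = V + ((C−V)·d_B)·d_B = V + 0.5355·d_B = (-2.4574,10.1296)
sweep = 180° − θ = 13.3944°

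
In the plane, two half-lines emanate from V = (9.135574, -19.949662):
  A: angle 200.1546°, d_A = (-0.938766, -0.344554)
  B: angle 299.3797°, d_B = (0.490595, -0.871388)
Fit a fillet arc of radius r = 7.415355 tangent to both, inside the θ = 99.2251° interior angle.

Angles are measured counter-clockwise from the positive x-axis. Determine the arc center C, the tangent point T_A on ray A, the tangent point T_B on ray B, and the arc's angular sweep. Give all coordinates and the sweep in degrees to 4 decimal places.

center=(5.7687,-29.0845) T_A=(3.2137,-22.1232) T_B=(12.2303,-25.4465) sweep=80.7749

bisector direction at 249.7671° = (-0.345836,-0.938295)
center distance |VC| = r/sin(θ/2) = 7.415355/sin(49.6125°) = 9.735522
C = V + |VC|·bis = (5.7687,-29.0845)
T_A = V + ((C−V)·d_A)·d_A = V + 6.3082·d_A = (3.2137,-22.1232)
T_B = V + ((C−V)·d_B)·d_B = V + 6.3082·d_B = (12.2303,-25.4465)
sweep = 180° − θ = 80.7749°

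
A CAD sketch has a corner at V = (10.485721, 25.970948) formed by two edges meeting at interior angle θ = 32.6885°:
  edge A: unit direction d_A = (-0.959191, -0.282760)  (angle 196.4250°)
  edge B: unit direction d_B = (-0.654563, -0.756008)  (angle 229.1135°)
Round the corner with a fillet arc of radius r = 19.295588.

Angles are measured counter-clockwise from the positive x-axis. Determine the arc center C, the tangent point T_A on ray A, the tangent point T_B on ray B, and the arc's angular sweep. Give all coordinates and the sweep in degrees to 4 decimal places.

center=(-47.1702,-11.1420) T_A=(-52.6262,7.3662) T_B=(-32.5826,-23.7722) sweep=147.3115

bisector direction at 212.7693° = (-0.840857,-0.541257)
center distance |VC| = r/sin(θ/2) = 19.295588/sin(16.3442°) = 68.568042
C = V + |VC|·bis = (-47.1702,-11.1420)
T_A = V + ((C−V)·d_A)·d_A = V + 65.7971·d_A = (-52.6262,7.3662)
T_B = V + ((C−V)·d_B)·d_B = V + 65.7971·d_B = (-32.5826,-23.7722)
sweep = 180° − θ = 147.3115°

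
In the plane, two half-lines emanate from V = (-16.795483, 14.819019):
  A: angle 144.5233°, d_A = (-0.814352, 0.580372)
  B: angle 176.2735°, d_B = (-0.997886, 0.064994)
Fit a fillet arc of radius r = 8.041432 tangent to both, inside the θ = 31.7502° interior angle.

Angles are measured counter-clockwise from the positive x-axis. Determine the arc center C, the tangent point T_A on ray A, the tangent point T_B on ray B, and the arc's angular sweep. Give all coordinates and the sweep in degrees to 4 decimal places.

bisector direction at 160.3984° = (-0.942048,0.335478)
center distance |VC| = r/sin(θ/2) = 8.041432/sin(15.8751°) = 29.397513
C = V + |VC|·bis = (-44.4894,24.6812)
T_A = V + ((C−V)·d_A)·d_A = V + 28.2763·d_A = (-39.8223,31.2298)
T_B = V + ((C−V)·d_B)·d_B = V + 28.2763·d_B = (-45.0120,16.6568)
sweep = 180° − θ = 148.2498°

center=(-44.4894,24.6812) T_A=(-39.8223,31.2298) T_B=(-45.0120,16.6568) sweep=148.2498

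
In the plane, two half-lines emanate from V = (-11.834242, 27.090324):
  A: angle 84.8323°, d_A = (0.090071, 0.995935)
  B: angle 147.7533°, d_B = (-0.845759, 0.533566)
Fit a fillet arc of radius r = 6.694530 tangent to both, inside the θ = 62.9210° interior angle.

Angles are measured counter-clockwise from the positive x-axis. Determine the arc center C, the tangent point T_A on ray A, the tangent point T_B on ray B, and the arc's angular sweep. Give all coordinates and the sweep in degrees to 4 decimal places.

center=(-17.5161,38.5902) T_A=(-10.8487,37.9873) T_B=(-21.0880,32.9283) sweep=117.0790

bisector direction at 116.2928° = (-0.442959,0.896542)
center distance |VC| = r/sin(θ/2) = 6.694530/sin(31.4605°) = 12.826966
C = V + |VC|·bis = (-17.5161,38.5902)
T_A = V + ((C−V)·d_A)·d_A = V + 10.9414·d_A = (-10.8487,37.9873)
T_B = V + ((C−V)·d_B)·d_B = V + 10.9414·d_B = (-21.0880,32.9283)
sweep = 180° − θ = 117.0790°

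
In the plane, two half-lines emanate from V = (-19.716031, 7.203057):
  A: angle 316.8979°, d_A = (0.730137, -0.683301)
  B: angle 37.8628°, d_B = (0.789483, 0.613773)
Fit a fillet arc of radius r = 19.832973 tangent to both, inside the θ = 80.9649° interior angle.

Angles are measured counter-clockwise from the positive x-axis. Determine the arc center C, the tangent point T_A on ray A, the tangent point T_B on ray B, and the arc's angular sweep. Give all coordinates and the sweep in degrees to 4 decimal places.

center=(10.8012,5.8068) T_A=(-2.7507,-8.6740) T_B=(-1.3717,21.4646) sweep=99.0351

bisector direction at 357.3803° = (0.998955,-0.045706)
center distance |VC| = r/sin(θ/2) = 19.832973/sin(40.4825°) = 30.549155
C = V + |VC|·bis = (10.8012,5.8068)
T_A = V + ((C−V)·d_A)·d_A = V + 23.2358·d_A = (-2.7507,-8.6740)
T_B = V + ((C−V)·d_B)·d_B = V + 23.2358·d_B = (-1.3717,21.4646)
sweep = 180° − θ = 99.0351°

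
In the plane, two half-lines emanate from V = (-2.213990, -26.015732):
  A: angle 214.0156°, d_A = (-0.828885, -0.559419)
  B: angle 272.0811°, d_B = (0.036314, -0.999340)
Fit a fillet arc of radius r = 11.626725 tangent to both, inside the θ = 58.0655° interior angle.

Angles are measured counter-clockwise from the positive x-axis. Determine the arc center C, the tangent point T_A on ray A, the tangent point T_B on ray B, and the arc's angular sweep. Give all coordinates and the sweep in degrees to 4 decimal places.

bisector direction at 243.0483° = (-0.453238,-0.891389)
center distance |VC| = r/sin(θ/2) = 11.626725/sin(29.0328°) = 23.957342
C = V + |VC|·bis = (-13.0724,-47.3711)
T_A = V + ((C−V)·d_A)·d_A = V + 20.9469·d_A = (-19.5766,-37.7338)
T_B = V + ((C−V)·d_B)·d_B = V + 20.9469·d_B = (-1.4533,-46.9488)
sweep = 180° − θ = 121.9345°

center=(-13.0724,-47.3711) T_A=(-19.5766,-37.7338) T_B=(-1.4533,-46.9488) sweep=121.9345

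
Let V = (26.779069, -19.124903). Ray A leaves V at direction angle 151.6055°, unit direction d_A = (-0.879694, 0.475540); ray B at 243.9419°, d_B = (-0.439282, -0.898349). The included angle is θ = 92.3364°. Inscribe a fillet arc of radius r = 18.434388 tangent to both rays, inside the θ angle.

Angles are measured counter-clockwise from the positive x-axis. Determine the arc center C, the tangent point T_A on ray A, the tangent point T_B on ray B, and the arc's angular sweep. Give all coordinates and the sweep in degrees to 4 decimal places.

bisector direction at 197.7737° = (-0.952270,-0.305258)
center distance |VC| = r/sin(θ/2) = 18.434388/sin(46.1682°) = 25.554480
C = V + |VC|·bis = (2.4443,-26.9256)
T_A = V + ((C−V)·d_A)·d_A = V + 17.6976·d_A = (11.2106,-10.7090)
T_B = V + ((C−V)·d_B)·d_B = V + 17.6976·d_B = (19.0048,-35.0235)
sweep = 180° − θ = 87.6636°

center=(2.4443,-26.9256) T_A=(11.2106,-10.7090) T_B=(19.0048,-35.0235) sweep=87.6636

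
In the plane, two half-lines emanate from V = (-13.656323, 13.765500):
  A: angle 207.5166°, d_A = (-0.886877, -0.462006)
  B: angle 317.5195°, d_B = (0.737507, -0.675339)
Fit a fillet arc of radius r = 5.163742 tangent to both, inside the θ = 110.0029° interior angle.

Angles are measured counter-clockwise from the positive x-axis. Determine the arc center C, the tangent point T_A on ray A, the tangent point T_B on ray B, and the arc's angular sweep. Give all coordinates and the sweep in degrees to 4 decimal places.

center=(-14.4771,7.5155) T_A=(-16.8628,12.0951) T_B=(-10.9899,11.3238) sweep=69.9971

bisector direction at 262.5181° = (-0.130214,-0.991486)
center distance |VC| = r/sin(θ/2) = 5.163742/sin(55.0014°) = 6.303653
C = V + |VC|·bis = (-14.4771,7.5155)
T_A = V + ((C−V)·d_A)·d_A = V + 3.6155·d_A = (-16.8628,12.0951)
T_B = V + ((C−V)·d_B)·d_B = V + 3.6155·d_B = (-10.9899,11.3238)
sweep = 180° − θ = 69.9971°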